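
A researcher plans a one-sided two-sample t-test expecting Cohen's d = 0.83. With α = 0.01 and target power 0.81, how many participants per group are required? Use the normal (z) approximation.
n = 30 per group

Sample size formula (two-sample t-test, normal approximation):
n = 2 · ((z_α + z_β) / d)²

z_α = 2.326 (for α = 0.01, one-sided)
z_β = 0.878 (for power = 0.81)
d = 0.83

n = 2 · ((2.326 + 0.878) / 0.83)²
n = 2 · (3.860)²
n ≈ 29.80
Round up to the next whole number: n = 30 per group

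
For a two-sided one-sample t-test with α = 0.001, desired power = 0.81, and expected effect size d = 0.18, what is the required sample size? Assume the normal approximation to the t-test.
n = 537

Sample size formula (one-sample t-test, normal approximation):
n = ((z_{α/2} + z_β) / d)²

z_{α/2} = 3.291 (for α = 0.001, two-sided)
z_β = 0.878 (for power = 0.81)
d = 0.18

n = ((3.291 + 0.878) / 0.18)²
n = (23.161)²
n ≈ 536.43
Round up to the next whole number: n = 537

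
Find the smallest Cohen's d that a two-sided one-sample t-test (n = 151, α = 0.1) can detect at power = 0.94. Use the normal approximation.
d ≈ 0.26

Minimum detectable effect (one-sample t-test, normal approximation):
d = (z_{α/2} + z_β) / √n
d = (1.645 + 1.555) / √151
d = 3.200 / 12.288
d ≈ 0.26

By Cohen's convention (0.2 small / 0.5 medium / 0.8 large): small effect.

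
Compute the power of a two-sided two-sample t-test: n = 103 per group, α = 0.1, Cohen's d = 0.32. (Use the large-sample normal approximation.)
Power ≈ 0.74

Power calculation (two-sample t-test, normal approximation):
z_β = d · √(n/2) - z_{α/2}
z_β = 0.32 · √(103/2) - 1.645
z_β = 0.32 · 7.176 - 1.645
z_β = 0.652

Power = Φ(z_β) = Φ(0.652) ≈ 0.743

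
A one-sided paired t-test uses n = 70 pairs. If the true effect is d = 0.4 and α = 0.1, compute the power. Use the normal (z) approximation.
Power ≈ 0.98

Power calculation (paired t-test, normal approximation):
z_β = d · √n - z_α
z_β = 0.4 · √70 - 1.282
z_β = 0.4 · 8.367 - 1.282
z_β = 2.065

Power = Φ(z_β) = Φ(2.065) ≈ 0.981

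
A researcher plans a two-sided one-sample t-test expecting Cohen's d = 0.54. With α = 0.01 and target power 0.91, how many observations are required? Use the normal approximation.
n = 53

Sample size formula (one-sample t-test, normal approximation):
n = ((z_{α/2} + z_β) / d)²

z_{α/2} = 2.576 (for α = 0.01, two-sided)
z_β = 1.341 (for power = 0.91)
d = 0.54

n = ((2.576 + 1.341) / 0.54)²
n = (7.254)²
n ≈ 52.62
Round up to the next whole number: n = 53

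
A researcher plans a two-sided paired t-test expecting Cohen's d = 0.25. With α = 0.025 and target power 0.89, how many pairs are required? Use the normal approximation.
n = 193 pairs

Sample size formula (paired t-test, normal approximation):
n = ((z_{α/2} + z_β) / d)²

z_{α/2} = 2.241 (for α = 0.025, two-sided)
z_β = 1.227 (for power = 0.89)
d = 0.25

n = ((2.241 + 1.227) / 0.25)²
n = (13.872)²
n ≈ 192.43
Round up to the next whole number: n = 193 pairs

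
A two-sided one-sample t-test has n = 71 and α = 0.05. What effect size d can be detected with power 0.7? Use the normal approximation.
d ≈ 0.29

Minimum detectable effect (one-sample t-test, normal approximation):
d = (z_{α/2} + z_β) / √n
d = (1.960 + 0.524) / √71
d = 2.484 / 8.426
d ≈ 0.29

By Cohen's convention (0.2 small / 0.5 medium / 0.8 large): small effect.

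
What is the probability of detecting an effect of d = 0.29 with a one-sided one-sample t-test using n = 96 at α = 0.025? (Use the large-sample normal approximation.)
Power ≈ 0.81

Power calculation (one-sample t-test, normal approximation):
z_β = d · √n - z_α
z_β = 0.29 · √96 - 1.960
z_β = 0.29 · 9.798 - 1.960
z_β = 0.881

Power = Φ(z_β) = Φ(0.881) ≈ 0.811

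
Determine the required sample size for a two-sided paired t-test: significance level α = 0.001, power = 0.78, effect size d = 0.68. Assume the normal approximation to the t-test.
n = 36 pairs

Sample size formula (paired t-test, normal approximation):
n = ((z_{α/2} + z_β) / d)²

z_{α/2} = 3.291 (for α = 0.001, two-sided)
z_β = 0.772 (for power = 0.78)
d = 0.68

n = ((3.291 + 0.772) / 0.68)²
n = (5.975)²
n ≈ 35.70
Round up to the next whole number: n = 36 pairs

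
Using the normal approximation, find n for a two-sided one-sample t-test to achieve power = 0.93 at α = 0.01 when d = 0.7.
n = 34

Sample size formula (one-sample t-test, normal approximation):
n = ((z_{α/2} + z_β) / d)²

z_{α/2} = 2.576 (for α = 0.01, two-sided)
z_β = 1.476 (for power = 0.93)
d = 0.7

n = ((2.576 + 1.476) / 0.7)²
n = (5.789)²
n ≈ 33.51
Round up to the next whole number: n = 34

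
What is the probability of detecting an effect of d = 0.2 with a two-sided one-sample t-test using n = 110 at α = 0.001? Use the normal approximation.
Power ≈ 0.12

Power calculation (one-sample t-test, normal approximation):
z_β = d · √n - z_{α/2}
z_β = 0.2 · √110 - 3.291
z_β = 0.2 · 10.488 - 3.291
z_β = -1.193

Power = Φ(z_β) = Φ(-1.193) ≈ 0.116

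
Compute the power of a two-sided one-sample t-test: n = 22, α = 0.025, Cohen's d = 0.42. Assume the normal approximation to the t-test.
Power ≈ 0.39

Power calculation (one-sample t-test, normal approximation):
z_β = d · √n - z_{α/2}
z_β = 0.42 · √22 - 2.241
z_β = 0.42 · 4.690 - 2.241
z_β = -0.271

Power = Φ(z_β) = Φ(-0.271) ≈ 0.393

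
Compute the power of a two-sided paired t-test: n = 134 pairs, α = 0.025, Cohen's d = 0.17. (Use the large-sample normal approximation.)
Power ≈ 0.39

Power calculation (paired t-test, normal approximation):
z_β = d · √n - z_{α/2}
z_β = 0.17 · √134 - 2.241
z_β = 0.17 · 11.576 - 2.241
z_β = -0.274

Power = Φ(z_β) = Φ(-0.274) ≈ 0.392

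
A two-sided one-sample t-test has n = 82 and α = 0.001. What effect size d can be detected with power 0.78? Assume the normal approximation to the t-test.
d ≈ 0.45

Minimum detectable effect (one-sample t-test, normal approximation):
d = (z_{α/2} + z_β) / √n
d = (3.291 + 0.772) / √82
d = 4.063 / 9.055
d ≈ 0.45

By Cohen's convention (0.2 small / 0.5 medium / 0.8 large): small effect.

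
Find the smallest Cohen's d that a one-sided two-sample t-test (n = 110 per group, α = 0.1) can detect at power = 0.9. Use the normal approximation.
d ≈ 0.35

Minimum detectable effect (two-sample t-test, normal approximation):
d = (z_α + z_β) / √(n/2)
d = (1.282 + 1.282) / √(110/2)
d = 2.563 / 7.416
d ≈ 0.35

By Cohen's convention (0.2 small / 0.5 medium / 0.8 large): small effect.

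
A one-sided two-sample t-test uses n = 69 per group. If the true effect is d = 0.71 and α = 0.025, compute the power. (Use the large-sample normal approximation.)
Power ≈ 0.99

Power calculation (two-sample t-test, normal approximation):
z_β = d · √(n/2) - z_α
z_β = 0.71 · √(69/2) - 1.960
z_β = 0.71 · 5.874 - 1.960
z_β = 2.210

Power = Φ(z_β) = Φ(2.210) ≈ 0.986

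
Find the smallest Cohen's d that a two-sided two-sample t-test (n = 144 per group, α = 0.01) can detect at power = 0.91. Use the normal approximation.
d ≈ 0.46

Minimum detectable effect (two-sample t-test, normal approximation):
d = (z_{α/2} + z_β) / √(n/2)
d = (2.576 + 1.341) / √(144/2)
d = 3.917 / 8.485
d ≈ 0.46

By Cohen's convention (0.2 small / 0.5 medium / 0.8 large): small effect.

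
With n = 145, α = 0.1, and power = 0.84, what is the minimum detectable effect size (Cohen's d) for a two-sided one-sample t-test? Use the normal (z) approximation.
d ≈ 0.22

Minimum detectable effect (one-sample t-test, normal approximation):
d = (z_{α/2} + z_β) / √n
d = (1.645 + 0.994) / √145
d = 2.639 / 12.042
d ≈ 0.22

By Cohen's convention (0.2 small / 0.5 medium / 0.8 large): small effect.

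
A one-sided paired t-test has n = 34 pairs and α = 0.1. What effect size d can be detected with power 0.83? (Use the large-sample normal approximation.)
d ≈ 0.38

Minimum detectable effect (paired t-test, normal approximation):
d = (z_α + z_β) / √n
d = (1.282 + 0.954) / √34
d = 2.236 / 5.831
d ≈ 0.38

By Cohen's convention (0.2 small / 0.5 medium / 0.8 large): small effect.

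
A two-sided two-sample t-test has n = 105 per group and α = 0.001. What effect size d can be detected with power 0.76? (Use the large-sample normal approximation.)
d ≈ 0.55

Minimum detectable effect (two-sample t-test, normal approximation):
d = (z_{α/2} + z_β) / √(n/2)
d = (3.291 + 0.706) / √(105/2)
d = 3.997 / 7.246
d ≈ 0.55

By Cohen's convention (0.2 small / 0.5 medium / 0.8 large): medium effect.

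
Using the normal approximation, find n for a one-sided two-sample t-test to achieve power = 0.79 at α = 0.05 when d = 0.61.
n = 33 per group

Sample size formula (two-sample t-test, normal approximation):
n = 2 · ((z_α + z_β) / d)²

z_α = 1.645 (for α = 0.05, one-sided)
z_β = 0.806 (for power = 0.79)
d = 0.61

n = 2 · ((1.645 + 0.806) / 0.61)²
n = 2 · (4.018)²
n ≈ 32.29
Round up to the next whole number: n = 33 per group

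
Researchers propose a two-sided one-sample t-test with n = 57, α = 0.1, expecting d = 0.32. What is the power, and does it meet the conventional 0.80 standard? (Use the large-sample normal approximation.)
Power ≈ 0.78; the study is underpowered (power < 0.80)

Power calculation (one-sample t-test, normal approximation):
z_β = d · √n - z_{α/2}
z_β = 0.32 · √57 - 1.645
z_β = 0.32 · 7.550 - 1.645
z_β = 0.771

Power = Φ(z_β) = Φ(0.771) ≈ 0.780

Effect size d = 0.32 is small by Cohen's convention (0.2/0.5/0.8).

Threshold: power ≥ 0.80 is conventionally adequate.
Power ≈ 0.78 → the study is underpowered (power < 0.80).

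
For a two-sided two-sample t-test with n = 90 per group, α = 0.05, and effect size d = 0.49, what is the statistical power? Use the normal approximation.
Power ≈ 0.91

Power calculation (two-sample t-test, normal approximation):
z_β = d · √(n/2) - z_{α/2}
z_β = 0.49 · √(90/2) - 1.960
z_β = 0.49 · 6.708 - 1.960
z_β = 1.327

Power = Φ(z_β) = Φ(1.327) ≈ 0.908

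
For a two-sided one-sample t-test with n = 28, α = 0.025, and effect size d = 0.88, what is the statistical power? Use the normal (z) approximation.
Power ≈ 0.99

Power calculation (one-sample t-test, normal approximation):
z_β = d · √n - z_{α/2}
z_β = 0.88 · √28 - 2.241
z_β = 0.88 · 5.292 - 2.241
z_β = 2.415

Power = Φ(z_β) = Φ(2.415) ≈ 0.992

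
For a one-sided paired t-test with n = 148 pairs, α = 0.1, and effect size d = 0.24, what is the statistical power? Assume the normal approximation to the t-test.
Power ≈ 0.95

Power calculation (paired t-test, normal approximation):
z_β = d · √n - z_α
z_β = 0.24 · √148 - 1.282
z_β = 0.24 · 12.166 - 1.282
z_β = 1.638

Power = Φ(z_β) = Φ(1.638) ≈ 0.949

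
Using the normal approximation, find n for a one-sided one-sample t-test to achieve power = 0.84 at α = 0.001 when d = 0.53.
n = 60

Sample size formula (one-sample t-test, normal approximation):
n = ((z_α + z_β) / d)²

z_α = 3.090 (for α = 0.001, one-sided)
z_β = 0.994 (for power = 0.84)
d = 0.53

n = ((3.090 + 0.994) / 0.53)²
n = (7.706)²
n ≈ 59.38
Round up to the next whole number: n = 60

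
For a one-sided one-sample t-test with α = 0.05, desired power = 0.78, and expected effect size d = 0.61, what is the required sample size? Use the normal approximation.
n = 16

Sample size formula (one-sample t-test, normal approximation):
n = ((z_α + z_β) / d)²

z_α = 1.645 (for α = 0.05, one-sided)
z_β = 0.772 (for power = 0.78)
d = 0.61

n = ((1.645 + 0.772) / 0.61)²
n = (3.962)²
n ≈ 15.70
Round up to the next whole number: n = 16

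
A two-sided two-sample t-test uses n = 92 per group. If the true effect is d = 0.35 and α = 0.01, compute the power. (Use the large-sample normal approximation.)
Power ≈ 0.42

Power calculation (two-sample t-test, normal approximation):
z_β = d · √(n/2) - z_{α/2}
z_β = 0.35 · √(92/2) - 2.576
z_β = 0.35 · 6.782 - 2.576
z_β = -0.202

Power = Φ(z_β) = Φ(-0.202) ≈ 0.420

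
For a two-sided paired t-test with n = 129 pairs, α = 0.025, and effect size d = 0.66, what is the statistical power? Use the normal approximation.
Power ≈ 1.00

Power calculation (paired t-test, normal approximation):
z_β = d · √n - z_{α/2}
z_β = 0.66 · √129 - 2.241
z_β = 0.66 · 11.358 - 2.241
z_β = 5.255

Power = Φ(z_β) = Φ(5.255) ≈ 1.000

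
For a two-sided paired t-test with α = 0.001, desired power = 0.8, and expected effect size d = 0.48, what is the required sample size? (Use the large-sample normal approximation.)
n = 75 pairs

Sample size formula (paired t-test, normal approximation):
n = ((z_{α/2} + z_β) / d)²

z_{α/2} = 3.291 (for α = 0.001, two-sided)
z_β = 0.842 (for power = 0.8)
d = 0.48

n = ((3.291 + 0.842) / 0.48)²
n = (8.610)²
n ≈ 74.13
Round up to the next whole number: n = 75 pairs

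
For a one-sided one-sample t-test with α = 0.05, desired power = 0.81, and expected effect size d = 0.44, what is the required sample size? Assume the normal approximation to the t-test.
n = 33

Sample size formula (one-sample t-test, normal approximation):
n = ((z_α + z_β) / d)²

z_α = 1.645 (for α = 0.05, one-sided)
z_β = 0.878 (for power = 0.81)
d = 0.44

n = ((1.645 + 0.878) / 0.44)²
n = (5.734)²
n ≈ 32.88
Round up to the next whole number: n = 33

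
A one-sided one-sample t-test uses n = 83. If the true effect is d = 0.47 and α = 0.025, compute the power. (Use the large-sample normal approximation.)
Power ≈ 0.99

Power calculation (one-sample t-test, normal approximation):
z_β = d · √n - z_α
z_β = 0.47 · √83 - 1.960
z_β = 0.47 · 9.110 - 1.960
z_β = 2.322

Power = Φ(z_β) = Φ(2.322) ≈ 0.990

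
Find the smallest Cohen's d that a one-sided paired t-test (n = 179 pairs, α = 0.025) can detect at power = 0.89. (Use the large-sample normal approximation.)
d ≈ 0.24

Minimum detectable effect (paired t-test, normal approximation):
d = (z_α + z_β) / √n
d = (1.960 + 1.227) / √179
d = 3.186 / 13.379
d ≈ 0.24

By Cohen's convention (0.2 small / 0.5 medium / 0.8 large): small effect.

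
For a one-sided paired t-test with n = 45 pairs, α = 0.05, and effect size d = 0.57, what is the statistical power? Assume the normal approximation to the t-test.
Power ≈ 0.99

Power calculation (paired t-test, normal approximation):
z_β = d · √n - z_α
z_β = 0.57 · √45 - 1.645
z_β = 0.57 · 6.708 - 1.645
z_β = 2.179

Power = Φ(z_β) = Φ(2.179) ≈ 0.985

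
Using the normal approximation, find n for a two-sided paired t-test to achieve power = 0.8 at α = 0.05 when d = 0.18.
n = 243 pairs

Sample size formula (paired t-test, normal approximation):
n = ((z_{α/2} + z_β) / d)²

z_{α/2} = 1.960 (for α = 0.05, two-sided)
z_β = 0.842 (for power = 0.8)
d = 0.18

n = ((1.960 + 0.842) / 0.18)²
n = (15.567)²
n ≈ 242.33
Round up to the next whole number: n = 243 pairs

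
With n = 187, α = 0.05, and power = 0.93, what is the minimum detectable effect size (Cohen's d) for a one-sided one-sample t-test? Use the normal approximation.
d ≈ 0.23

Minimum detectable effect (one-sample t-test, normal approximation):
d = (z_α + z_β) / √n
d = (1.645 + 1.476) / √187
d = 3.121 / 13.675
d ≈ 0.23

By Cohen's convention (0.2 small / 0.5 medium / 0.8 large): small effect.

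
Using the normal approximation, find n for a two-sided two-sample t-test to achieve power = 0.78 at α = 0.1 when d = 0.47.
n = 53 per group

Sample size formula (two-sample t-test, normal approximation):
n = 2 · ((z_{α/2} + z_β) / d)²

z_{α/2} = 1.645 (for α = 0.1, two-sided)
z_β = 0.772 (for power = 0.78)
d = 0.47

n = 2 · ((1.645 + 0.772) / 0.47)²
n = 2 · (5.143)²
n ≈ 52.90
Round up to the next whole number: n = 53 per group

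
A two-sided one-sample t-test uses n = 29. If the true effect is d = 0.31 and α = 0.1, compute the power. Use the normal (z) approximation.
Power ≈ 0.51

Power calculation (one-sample t-test, normal approximation):
z_β = d · √n - z_{α/2}
z_β = 0.31 · √29 - 1.645
z_β = 0.31 · 5.385 - 1.645
z_β = 0.025

Power = Φ(z_β) = Φ(0.025) ≈ 0.510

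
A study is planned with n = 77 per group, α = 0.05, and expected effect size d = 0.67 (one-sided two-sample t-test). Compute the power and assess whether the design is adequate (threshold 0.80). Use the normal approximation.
Power ≈ 0.99; the study is adequately powered (power ≥ 0.80)

Power calculation (two-sample t-test, normal approximation):
z_β = d · √(n/2) - z_α
z_β = 0.67 · √(77/2) - 1.645
z_β = 0.67 · 6.205 - 1.645
z_β = 2.512

Power = Φ(z_β) = Φ(2.512) ≈ 0.994

Effect size d = 0.67 is medium by Cohen's convention (0.2/0.5/0.8).

Threshold: power ≥ 0.80 is conventionally adequate.
Power ≈ 0.99 → the study is adequately powered (power ≥ 0.80).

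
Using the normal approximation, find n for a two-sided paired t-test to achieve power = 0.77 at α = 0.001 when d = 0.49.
n = 68 pairs

Sample size formula (paired t-test, normal approximation):
n = ((z_{α/2} + z_β) / d)²

z_{α/2} = 3.291 (for α = 0.001, two-sided)
z_β = 0.739 (for power = 0.77)
d = 0.49

n = ((3.291 + 0.739) / 0.49)²
n = (8.224)²
n ≈ 67.63
Round up to the next whole number: n = 68 pairs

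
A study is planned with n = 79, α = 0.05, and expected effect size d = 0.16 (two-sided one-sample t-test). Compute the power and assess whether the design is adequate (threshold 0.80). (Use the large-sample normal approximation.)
Power ≈ 0.30; the study is underpowered (power < 0.80)

Power calculation (one-sample t-test, normal approximation):
z_β = d · √n - z_{α/2}
z_β = 0.16 · √79 - 1.960
z_β = 0.16 · 8.888 - 1.960
z_β = -0.538

Power = Φ(z_β) = Φ(-0.538) ≈ 0.295

Effect size d = 0.16 is very small by Cohen's convention (0.2/0.5/0.8).

Threshold: power ≥ 0.80 is conventionally adequate.
Power ≈ 0.30 → the study is underpowered (power < 0.80).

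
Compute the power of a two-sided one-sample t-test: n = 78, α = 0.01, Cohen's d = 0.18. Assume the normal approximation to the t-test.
Power ≈ 0.16

Power calculation (one-sample t-test, normal approximation):
z_β = d · √n - z_{α/2}
z_β = 0.18 · √78 - 2.576
z_β = 0.18 · 8.832 - 2.576
z_β = -0.986

Power = Φ(z_β) = Φ(-0.986) ≈ 0.162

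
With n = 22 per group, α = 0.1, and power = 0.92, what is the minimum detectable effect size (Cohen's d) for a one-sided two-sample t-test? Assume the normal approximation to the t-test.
d ≈ 0.81

Minimum detectable effect (two-sample t-test, normal approximation):
d = (z_α + z_β) / √(n/2)
d = (1.282 + 1.405) / √(22/2)
d = 2.687 / 3.317
d ≈ 0.81

By Cohen's convention (0.2 small / 0.5 medium / 0.8 large): large effect.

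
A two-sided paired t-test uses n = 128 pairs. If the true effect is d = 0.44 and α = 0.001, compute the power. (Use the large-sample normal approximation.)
Power ≈ 0.95

Power calculation (paired t-test, normal approximation):
z_β = d · √n - z_{α/2}
z_β = 0.44 · √128 - 3.291
z_β = 0.44 · 11.314 - 3.291
z_β = 1.688

Power = Φ(z_β) = Φ(1.688) ≈ 0.954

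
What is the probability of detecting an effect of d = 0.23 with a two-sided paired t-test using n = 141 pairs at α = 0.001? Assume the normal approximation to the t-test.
Power ≈ 0.29

Power calculation (paired t-test, normal approximation):
z_β = d · √n - z_{α/2}
z_β = 0.23 · √141 - 3.291
z_β = 0.23 · 11.874 - 3.291
z_β = -0.559

Power = Φ(z_β) = Φ(-0.559) ≈ 0.288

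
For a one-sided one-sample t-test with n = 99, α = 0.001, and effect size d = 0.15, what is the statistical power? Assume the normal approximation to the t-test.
Power ≈ 0.06

Power calculation (one-sample t-test, normal approximation):
z_β = d · √n - z_α
z_β = 0.15 · √99 - 3.090
z_β = 0.15 · 9.950 - 3.090
z_β = -1.598

Power = Φ(z_β) = Φ(-1.598) ≈ 0.055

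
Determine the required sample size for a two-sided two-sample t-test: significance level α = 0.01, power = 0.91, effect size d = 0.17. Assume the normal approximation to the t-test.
n = 1062 per group

Sample size formula (two-sample t-test, normal approximation):
n = 2 · ((z_{α/2} + z_β) / d)²

z_{α/2} = 2.576 (for α = 0.01, two-sided)
z_β = 1.341 (for power = 0.91)
d = 0.17

n = 2 · ((2.576 + 1.341) / 0.17)²
n = 2 · (23.041)²
n ≈ 1061.78
Round up to the next whole number: n = 1062 per group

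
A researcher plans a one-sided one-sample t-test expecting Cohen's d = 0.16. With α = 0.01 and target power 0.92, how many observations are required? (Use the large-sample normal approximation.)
n = 544

Sample size formula (one-sample t-test, normal approximation):
n = ((z_α + z_β) / d)²

z_α = 2.326 (for α = 0.01, one-sided)
z_β = 1.405 (for power = 0.92)
d = 0.16

n = ((2.326 + 1.405) / 0.16)²
n = (23.319)²
n ≈ 543.78
Round up to the next whole number: n = 544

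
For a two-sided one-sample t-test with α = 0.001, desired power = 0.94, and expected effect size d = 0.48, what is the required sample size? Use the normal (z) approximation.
n = 102

Sample size formula (one-sample t-test, normal approximation):
n = ((z_{α/2} + z_β) / d)²

z_{α/2} = 3.291 (for α = 0.001, two-sided)
z_β = 1.555 (for power = 0.94)
d = 0.48

n = ((3.291 + 1.555) / 0.48)²
n = (10.096)²
n ≈ 101.93
Round up to the next whole number: n = 102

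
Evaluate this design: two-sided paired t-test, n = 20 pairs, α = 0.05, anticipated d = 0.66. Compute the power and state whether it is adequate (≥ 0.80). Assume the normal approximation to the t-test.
Power ≈ 0.84; the study is adequately powered (power ≥ 0.80)

Power calculation (paired t-test, normal approximation):
z_β = d · √n - z_{α/2}
z_β = 0.66 · √20 - 1.960
z_β = 0.66 · 4.472 - 1.960
z_β = 0.992

Power = Φ(z_β) = Φ(0.992) ≈ 0.839

Effect size d = 0.66 is medium by Cohen's convention (0.2/0.5/0.8).

Threshold: power ≥ 0.80 is conventionally adequate.
Power ≈ 0.84 → the study is adequately powered (power ≥ 0.80).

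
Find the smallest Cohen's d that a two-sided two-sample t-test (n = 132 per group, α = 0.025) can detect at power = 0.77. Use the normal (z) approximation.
d ≈ 0.37

Minimum detectable effect (two-sample t-test, normal approximation):
d = (z_{α/2} + z_β) / √(n/2)
d = (2.241 + 0.739) / √(132/2)
d = 2.980 / 8.124
d ≈ 0.37

By Cohen's convention (0.2 small / 0.5 medium / 0.8 large): small effect.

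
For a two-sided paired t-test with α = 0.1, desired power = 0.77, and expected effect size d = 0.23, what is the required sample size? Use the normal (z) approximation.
n = 108 pairs

Sample size formula (paired t-test, normal approximation):
n = ((z_{α/2} + z_β) / d)²

z_{α/2} = 1.645 (for α = 0.1, two-sided)
z_β = 0.739 (for power = 0.77)
d = 0.23

n = ((1.645 + 0.739) / 0.23)²
n = (10.365)²
n ≈ 107.43
Round up to the next whole number: n = 108 pairs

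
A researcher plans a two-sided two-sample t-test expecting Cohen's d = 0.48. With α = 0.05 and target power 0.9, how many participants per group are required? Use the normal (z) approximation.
n = 92 per group

Sample size formula (two-sample t-test, normal approximation):
n = 2 · ((z_{α/2} + z_β) / d)²

z_{α/2} = 1.960 (for α = 0.05, two-sided)
z_β = 1.282 (for power = 0.9)
d = 0.48

n = 2 · ((1.960 + 1.282) / 0.48)²
n = 2 · (6.754)²
n ≈ 91.23
Round up to the next whole number: n = 92 per group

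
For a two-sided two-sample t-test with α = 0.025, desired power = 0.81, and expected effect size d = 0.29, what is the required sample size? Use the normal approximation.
n = 232 per group

Sample size formula (two-sample t-test, normal approximation):
n = 2 · ((z_{α/2} + z_β) / d)²

z_{α/2} = 2.241 (for α = 0.025, two-sided)
z_β = 0.878 (for power = 0.81)
d = 0.29

n = 2 · ((2.241 + 0.878) / 0.29)²
n = 2 · (10.755)²
n ≈ 231.34
Round up to the next whole number: n = 232 per group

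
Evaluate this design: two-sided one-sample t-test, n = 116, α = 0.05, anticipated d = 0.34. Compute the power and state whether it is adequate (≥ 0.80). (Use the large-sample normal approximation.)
Power ≈ 0.96; the study is adequately powered (power ≥ 0.80)

Power calculation (one-sample t-test, normal approximation):
z_β = d · √n - z_{α/2}
z_β = 0.34 · √116 - 1.960
z_β = 0.34 · 10.770 - 1.960
z_β = 1.702

Power = Φ(z_β) = Φ(1.702) ≈ 0.956

Effect size d = 0.34 is small by Cohen's convention (0.2/0.5/0.8).

Threshold: power ≥ 0.80 is conventionally adequate.
Power ≈ 0.96 → the study is adequately powered (power ≥ 0.80).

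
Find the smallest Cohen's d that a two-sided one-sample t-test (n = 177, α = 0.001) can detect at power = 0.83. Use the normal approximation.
d ≈ 0.32

Minimum detectable effect (one-sample t-test, normal approximation):
d = (z_{α/2} + z_β) / √n
d = (3.291 + 0.954) / √177
d = 4.245 / 13.304
d ≈ 0.32

By Cohen's convention (0.2 small / 0.5 medium / 0.8 large): small effect.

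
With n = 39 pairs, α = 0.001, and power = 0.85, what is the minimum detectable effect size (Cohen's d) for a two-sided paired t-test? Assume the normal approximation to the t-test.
d ≈ 0.69

Minimum detectable effect (paired t-test, normal approximation):
d = (z_{α/2} + z_β) / √n
d = (3.291 + 1.036) / √39
d = 4.327 / 6.245
d ≈ 0.69

By Cohen's convention (0.2 small / 0.5 medium / 0.8 large): medium effect.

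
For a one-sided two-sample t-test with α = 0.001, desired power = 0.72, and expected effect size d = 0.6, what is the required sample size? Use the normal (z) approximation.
n = 75 per group

Sample size formula (two-sample t-test, normal approximation):
n = 2 · ((z_α + z_β) / d)²

z_α = 3.090 (for α = 0.001, one-sided)
z_β = 0.583 (for power = 0.72)
d = 0.6

n = 2 · ((3.090 + 0.583) / 0.6)²
n = 2 · (6.122)²
n ≈ 74.96
Round up to the next whole number: n = 75 per group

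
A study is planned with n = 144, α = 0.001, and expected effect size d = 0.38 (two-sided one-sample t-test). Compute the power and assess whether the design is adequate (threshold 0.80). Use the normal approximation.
Power ≈ 0.90; the study is adequately powered (power ≥ 0.80)

Power calculation (one-sample t-test, normal approximation):
z_β = d · √n - z_{α/2}
z_β = 0.38 · √144 - 3.291
z_β = 0.38 · 12.000 - 3.291
z_β = 1.269

Power = Φ(z_β) = Φ(1.269) ≈ 0.898

Effect size d = 0.38 is small by Cohen's convention (0.2/0.5/0.8).

Threshold: power ≥ 0.80 is conventionally adequate.
Power ≈ 0.90 → the study is adequately powered (power ≥ 0.80).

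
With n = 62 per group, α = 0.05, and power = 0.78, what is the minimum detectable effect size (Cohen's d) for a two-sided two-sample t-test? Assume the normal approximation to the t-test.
d ≈ 0.49

Minimum detectable effect (two-sample t-test, normal approximation):
d = (z_{α/2} + z_β) / √(n/2)
d = (1.960 + 0.772) / √(62/2)
d = 2.732 / 5.568
d ≈ 0.49

By Cohen's convention (0.2 small / 0.5 medium / 0.8 large): small effect.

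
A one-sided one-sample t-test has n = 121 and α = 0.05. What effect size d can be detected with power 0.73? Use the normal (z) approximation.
d ≈ 0.21

Minimum detectable effect (one-sample t-test, normal approximation):
d = (z_α + z_β) / √n
d = (1.645 + 0.613) / √121
d = 2.258 / 11.000
d ≈ 0.21

By Cohen's convention (0.2 small / 0.5 medium / 0.8 large): small effect.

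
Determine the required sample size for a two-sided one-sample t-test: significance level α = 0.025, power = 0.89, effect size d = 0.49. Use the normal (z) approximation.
n = 51

Sample size formula (one-sample t-test, normal approximation):
n = ((z_{α/2} + z_β) / d)²

z_{α/2} = 2.241 (for α = 0.025, two-sided)
z_β = 1.227 (for power = 0.89)
d = 0.49

n = ((2.241 + 1.227) / 0.49)²
n = (7.078)²
n ≈ 50.10
Round up to the next whole number: n = 51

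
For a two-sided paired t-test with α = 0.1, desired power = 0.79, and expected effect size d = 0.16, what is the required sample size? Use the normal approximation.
n = 235 pairs

Sample size formula (paired t-test, normal approximation):
n = ((z_{α/2} + z_β) / d)²

z_{α/2} = 1.645 (for α = 0.1, two-sided)
z_β = 0.806 (for power = 0.79)
d = 0.16

n = ((1.645 + 0.806) / 0.16)²
n = (15.319)²
n ≈ 234.67
Round up to the next whole number: n = 235 pairs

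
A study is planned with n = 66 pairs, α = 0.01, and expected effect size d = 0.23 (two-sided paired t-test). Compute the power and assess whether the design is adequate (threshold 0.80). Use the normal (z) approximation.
Power ≈ 0.24; the study is underpowered (power < 0.80)

Power calculation (paired t-test, normal approximation):
z_β = d · √n - z_{α/2}
z_β = 0.23 · √66 - 2.576
z_β = 0.23 · 8.124 - 2.576
z_β = -0.707

Power = Φ(z_β) = Φ(-0.707) ≈ 0.240

Effect size d = 0.23 is small by Cohen's convention (0.2/0.5/0.8).

Threshold: power ≥ 0.80 is conventionally adequate.
Power ≈ 0.24 → the study is underpowered (power < 0.80).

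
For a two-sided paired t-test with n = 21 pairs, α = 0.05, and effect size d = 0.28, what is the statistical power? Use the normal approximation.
Power ≈ 0.25

Power calculation (paired t-test, normal approximation):
z_β = d · √n - z_{α/2}
z_β = 0.28 · √21 - 1.960
z_β = 0.28 · 4.583 - 1.960
z_β = -0.677

Power = Φ(z_β) = Φ(-0.677) ≈ 0.249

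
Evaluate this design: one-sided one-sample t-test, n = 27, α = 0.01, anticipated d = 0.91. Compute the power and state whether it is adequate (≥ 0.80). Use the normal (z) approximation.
Power ≈ 0.99; the study is adequately powered (power ≥ 0.80)

Power calculation (one-sample t-test, normal approximation):
z_β = d · √n - z_α
z_β = 0.91 · √27 - 2.326
z_β = 0.91 · 5.196 - 2.326
z_β = 2.402

Power = Φ(z_β) = Φ(2.402) ≈ 0.992

Effect size d = 0.91 is large by Cohen's convention (0.2/0.5/0.8).

Threshold: power ≥ 0.80 is conventionally adequate.
Power ≈ 0.99 → the study is adequately powered (power ≥ 0.80).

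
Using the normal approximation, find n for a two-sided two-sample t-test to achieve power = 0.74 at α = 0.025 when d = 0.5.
n = 67 per group

Sample size formula (two-sample t-test, normal approximation):
n = 2 · ((z_{α/2} + z_β) / d)²

z_{α/2} = 2.241 (for α = 0.025, two-sided)
z_β = 0.643 (for power = 0.74)
d = 0.5

n = 2 · ((2.241 + 0.643) / 0.5)²
n = 2 · (5.768)²
n ≈ 66.54
Round up to the next whole number: n = 67 per group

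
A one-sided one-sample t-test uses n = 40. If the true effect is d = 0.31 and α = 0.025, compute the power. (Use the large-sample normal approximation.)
Power ≈ 0.50

Power calculation (one-sample t-test, normal approximation):
z_β = d · √n - z_α
z_β = 0.31 · √40 - 1.960
z_β = 0.31 · 6.325 - 1.960
z_β = 0.001

Power = Φ(z_β) = Φ(0.001) ≈ 0.500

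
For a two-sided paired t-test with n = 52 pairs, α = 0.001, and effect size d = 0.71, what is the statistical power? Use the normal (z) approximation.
Power ≈ 0.97

Power calculation (paired t-test, normal approximation):
z_β = d · √n - z_{α/2}
z_β = 0.71 · √52 - 3.291
z_β = 0.71 · 7.211 - 3.291
z_β = 1.829

Power = Φ(z_β) = Φ(1.829) ≈ 0.966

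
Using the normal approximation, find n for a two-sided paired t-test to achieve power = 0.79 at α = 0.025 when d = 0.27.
n = 128 pairs

Sample size formula (paired t-test, normal approximation):
n = ((z_{α/2} + z_β) / d)²

z_{α/2} = 2.241 (for α = 0.025, two-sided)
z_β = 0.806 (for power = 0.79)
d = 0.27

n = ((2.241 + 0.806) / 0.27)²
n = (11.285)²
n ≈ 127.35
Round up to the next whole number: n = 128 pairs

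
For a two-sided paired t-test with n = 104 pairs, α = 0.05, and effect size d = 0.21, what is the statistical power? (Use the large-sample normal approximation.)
Power ≈ 0.57

Power calculation (paired t-test, normal approximation):
z_β = d · √n - z_{α/2}
z_β = 0.21 · √104 - 1.960
z_β = 0.21 · 10.198 - 1.960
z_β = 0.182

Power = Φ(z_β) = Φ(0.182) ≈ 0.572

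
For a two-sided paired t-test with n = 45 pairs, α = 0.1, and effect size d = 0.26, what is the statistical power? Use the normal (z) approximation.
Power ≈ 0.54

Power calculation (paired t-test, normal approximation):
z_β = d · √n - z_{α/2}
z_β = 0.26 · √45 - 1.645
z_β = 0.26 · 6.708 - 1.645
z_β = 0.099

Power = Φ(z_β) = Φ(0.099) ≈ 0.540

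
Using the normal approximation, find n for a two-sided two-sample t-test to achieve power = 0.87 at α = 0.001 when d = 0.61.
n = 105 per group

Sample size formula (two-sample t-test, normal approximation):
n = 2 · ((z_{α/2} + z_β) / d)²

z_{α/2} = 3.291 (for α = 0.001, two-sided)
z_β = 1.126 (for power = 0.87)
d = 0.61

n = 2 · ((3.291 + 1.126) / 0.61)²
n = 2 · (7.241)²
n ≈ 104.86
Round up to the next whole number: n = 105 per group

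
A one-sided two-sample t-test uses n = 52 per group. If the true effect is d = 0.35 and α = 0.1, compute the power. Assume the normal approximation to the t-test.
Power ≈ 0.69

Power calculation (two-sample t-test, normal approximation):
z_β = d · √(n/2) - z_α
z_β = 0.35 · √(52/2) - 1.282
z_β = 0.35 · 5.099 - 1.282
z_β = 0.503

Power = Φ(z_β) = Φ(0.503) ≈ 0.693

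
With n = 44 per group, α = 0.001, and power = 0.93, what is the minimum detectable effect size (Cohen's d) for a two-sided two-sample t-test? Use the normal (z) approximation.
d ≈ 1.02

Minimum detectable effect (two-sample t-test, normal approximation):
d = (z_{α/2} + z_β) / √(n/2)
d = (3.291 + 1.476) / √(44/2)
d = 4.766 / 4.690
d ≈ 1.02

By Cohen's convention (0.2 small / 0.5 medium / 0.8 large): large effect.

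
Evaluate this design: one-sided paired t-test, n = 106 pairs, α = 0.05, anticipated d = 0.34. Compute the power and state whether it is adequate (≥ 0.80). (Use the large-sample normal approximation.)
Power ≈ 0.97; the study is adequately powered (power ≥ 0.80)

Power calculation (paired t-test, normal approximation):
z_β = d · √n - z_α
z_β = 0.34 · √106 - 1.645
z_β = 0.34 · 10.296 - 1.645
z_β = 1.856

Power = Φ(z_β) = Φ(1.856) ≈ 0.968

Effect size d = 0.34 is small by Cohen's convention (0.2/0.5/0.8).

Threshold: power ≥ 0.80 is conventionally adequate.
Power ≈ 0.97 → the study is adequately powered (power ≥ 0.80).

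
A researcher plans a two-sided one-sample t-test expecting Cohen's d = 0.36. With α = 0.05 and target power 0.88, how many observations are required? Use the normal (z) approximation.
n = 76

Sample size formula (one-sample t-test, normal approximation):
n = ((z_{α/2} + z_β) / d)²

z_{α/2} = 1.960 (for α = 0.05, two-sided)
z_β = 1.175 (for power = 0.88)
d = 0.36

n = ((1.960 + 1.175) / 0.36)²
n = (8.708)²
n ≈ 75.83
Round up to the next whole number: n = 76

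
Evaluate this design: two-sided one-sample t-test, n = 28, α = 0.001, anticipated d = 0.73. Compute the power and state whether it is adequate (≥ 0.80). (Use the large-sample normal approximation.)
Power ≈ 0.72; the study is underpowered (power < 0.80)

Power calculation (one-sample t-test, normal approximation):
z_β = d · √n - z_{α/2}
z_β = 0.73 · √28 - 3.291
z_β = 0.73 · 5.292 - 3.291
z_β = 0.572

Power = Φ(z_β) = Φ(0.572) ≈ 0.716

Effect size d = 0.73 is medium by Cohen's convention (0.2/0.5/0.8).

Threshold: power ≥ 0.80 is conventionally adequate.
Power ≈ 0.72 → the study is underpowered (power < 0.80).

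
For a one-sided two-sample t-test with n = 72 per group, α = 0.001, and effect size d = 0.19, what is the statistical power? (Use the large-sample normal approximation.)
Power ≈ 0.03

Power calculation (two-sample t-test, normal approximation):
z_β = d · √(n/2) - z_α
z_β = 0.19 · √(72/2) - 3.090
z_β = 0.19 · 6.000 - 3.090
z_β = -1.950

Power = Φ(z_β) = Φ(-1.950) ≈ 0.026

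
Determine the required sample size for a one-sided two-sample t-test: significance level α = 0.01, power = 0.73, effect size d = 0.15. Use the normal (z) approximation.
n = 768 per group

Sample size formula (two-sample t-test, normal approximation):
n = 2 · ((z_α + z_β) / d)²

z_α = 2.326 (for α = 0.01, one-sided)
z_β = 0.613 (for power = 0.73)
d = 0.15

n = 2 · ((2.326 + 0.613) / 0.15)²
n = 2 · (19.593)²
n ≈ 767.77
Round up to the next whole number: n = 768 per group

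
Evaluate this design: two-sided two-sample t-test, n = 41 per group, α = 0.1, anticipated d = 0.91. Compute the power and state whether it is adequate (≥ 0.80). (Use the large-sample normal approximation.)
Power ≈ 0.99; the study is adequately powered (power ≥ 0.80)

Power calculation (two-sample t-test, normal approximation):
z_β = d · √(n/2) - z_{α/2}
z_β = 0.91 · √(41/2) - 1.645
z_β = 0.91 · 4.528 - 1.645
z_β = 2.475

Power = Φ(z_β) = Φ(2.475) ≈ 0.993

Effect size d = 0.91 is large by Cohen's convention (0.2/0.5/0.8).

Threshold: power ≥ 0.80 is conventionally adequate.
Power ≈ 0.99 → the study is adequately powered (power ≥ 0.80).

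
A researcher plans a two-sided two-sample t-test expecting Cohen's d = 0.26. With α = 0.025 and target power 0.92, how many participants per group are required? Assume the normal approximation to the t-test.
n = 394 per group

Sample size formula (two-sample t-test, normal approximation):
n = 2 · ((z_{α/2} + z_β) / d)²

z_{α/2} = 2.241 (for α = 0.025, two-sided)
z_β = 1.405 (for power = 0.92)
d = 0.26

n = 2 · ((2.241 + 1.405) / 0.26)²
n = 2 · (14.023)²
n ≈ 393.29
Round up to the next whole number: n = 394 per group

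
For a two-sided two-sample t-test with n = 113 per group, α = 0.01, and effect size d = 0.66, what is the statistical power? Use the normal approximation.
Power ≈ 0.99

Power calculation (two-sample t-test, normal approximation):
z_β = d · √(n/2) - z_{α/2}
z_β = 0.66 · √(113/2) - 2.576
z_β = 0.66 · 7.517 - 2.576
z_β = 2.385

Power = Φ(z_β) = Φ(2.385) ≈ 0.991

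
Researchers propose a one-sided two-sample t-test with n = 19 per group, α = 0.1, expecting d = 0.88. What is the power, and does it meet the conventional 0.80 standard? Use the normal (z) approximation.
Power ≈ 0.92; the study is adequately powered (power ≥ 0.80)

Power calculation (two-sample t-test, normal approximation):
z_β = d · √(n/2) - z_α
z_β = 0.88 · √(19/2) - 1.282
z_β = 0.88 · 3.082 - 1.282
z_β = 1.431

Power = Φ(z_β) = Φ(1.431) ≈ 0.924

Effect size d = 0.88 is large by Cohen's convention (0.2/0.5/0.8).

Threshold: power ≥ 0.80 is conventionally adequate.
Power ≈ 0.92 → the study is adequately powered (power ≥ 0.80).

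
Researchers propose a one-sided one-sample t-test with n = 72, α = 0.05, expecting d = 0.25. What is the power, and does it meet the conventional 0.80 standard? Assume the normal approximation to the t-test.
Power ≈ 0.68; the study is underpowered (power < 0.80)

Power calculation (one-sample t-test, normal approximation):
z_β = d · √n - z_α
z_β = 0.25 · √72 - 1.645
z_β = 0.25 · 8.485 - 1.645
z_β = 0.476

Power = Φ(z_β) = Φ(0.476) ≈ 0.683

Effect size d = 0.25 is small by Cohen's convention (0.2/0.5/0.8).

Threshold: power ≥ 0.80 is conventionally adequate.
Power ≈ 0.68 → the study is underpowered (power < 0.80).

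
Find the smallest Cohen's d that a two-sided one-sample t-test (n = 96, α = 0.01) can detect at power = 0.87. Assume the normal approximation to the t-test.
d ≈ 0.38

Minimum detectable effect (one-sample t-test, normal approximation):
d = (z_{α/2} + z_β) / √n
d = (2.576 + 1.126) / √96
d = 3.702 / 9.798
d ≈ 0.38

By Cohen's convention (0.2 small / 0.5 medium / 0.8 large): small effect.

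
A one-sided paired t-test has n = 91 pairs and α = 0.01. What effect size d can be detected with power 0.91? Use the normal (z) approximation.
d ≈ 0.38

Minimum detectable effect (paired t-test, normal approximation):
d = (z_α + z_β) / √n
d = (2.326 + 1.341) / √91
d = 3.667 / 9.539
d ≈ 0.38

By Cohen's convention (0.2 small / 0.5 medium / 0.8 large): small effect.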